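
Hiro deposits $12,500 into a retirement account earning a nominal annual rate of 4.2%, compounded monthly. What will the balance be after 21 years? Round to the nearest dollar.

$30,150

With 12 periods per year: i = 0.0035, n = 252.
12,500 × (1+0.0035)^252 = 12,500 × 2.412009 = 30,150.1150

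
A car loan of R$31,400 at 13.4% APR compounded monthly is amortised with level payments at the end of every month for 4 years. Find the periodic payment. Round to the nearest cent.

i = 0.134/12 = 0.0111667 per month; n = 4·12 = 48.
PMT = 31400 / ( [1 − (1+0.0111667)^(−48)] / 0.0111667 ) = 31400 / 37.000788 = 848.6306

R$848.63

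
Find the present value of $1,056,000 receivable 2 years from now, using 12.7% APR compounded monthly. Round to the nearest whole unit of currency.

$820,225

Periodic rate i = 0.127/12 = 0.0105833; n = 2 × 12 = 24 periods.
Discount factor = (1+0.0105833)^(−24) = 0.776728; PV = 1,056,000 × 0.776728 = 820,224.5457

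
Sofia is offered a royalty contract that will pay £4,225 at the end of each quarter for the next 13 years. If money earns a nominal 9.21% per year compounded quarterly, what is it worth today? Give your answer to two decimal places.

£127,321.31

Periodic rate i = 0.0921/4 = 0.023025; n = 13 × 4 = 52 periods.
PV = PMT · [1 − (1+i)^(−n)] / i = 4225 · 30.135221 = 127,321.3087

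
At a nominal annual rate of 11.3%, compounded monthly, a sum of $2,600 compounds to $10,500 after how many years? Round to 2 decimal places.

12.41 years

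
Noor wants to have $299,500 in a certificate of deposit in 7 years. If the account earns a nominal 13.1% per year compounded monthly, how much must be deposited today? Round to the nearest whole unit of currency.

i = 0.131/12 = 0.0109167 per month; n = 7·12 = 84.
PV = 299,500 / (1 + 0.0109167)^84 = 299,500 / 2.489373 = 120,311.4236

$120,311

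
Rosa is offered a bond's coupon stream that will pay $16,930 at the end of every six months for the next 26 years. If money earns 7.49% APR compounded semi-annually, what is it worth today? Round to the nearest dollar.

i = 0.0749/2 = 0.03745 per half-year; n = 26·2 = 52.
PV = PMT · [1 − (1+i)^(−n)] / i = 16930 · 22.755379 = 385,248.5699

$385,249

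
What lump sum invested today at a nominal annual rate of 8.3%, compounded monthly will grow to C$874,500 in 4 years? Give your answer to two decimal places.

C$628,160.18

With 12 periods per year: i = 0.00691667, n = 48.
Discount factor = (1+0.00691667)^(−48) = 0.718308; PV = 874,500 × 0.718308 = 628,160.1778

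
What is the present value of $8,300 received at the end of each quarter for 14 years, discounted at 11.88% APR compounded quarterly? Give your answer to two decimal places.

With 4 periods per year: i = 0.0297, n = 56.
PV = 8300 × [1 − (1+0.0297)^(−56)] / 0.0297 = 8300 × 27.132053 = 225,196.0393

$225,196.04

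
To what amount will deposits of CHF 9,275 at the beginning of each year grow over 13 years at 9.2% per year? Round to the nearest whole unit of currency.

Accumulation factor s(13|0.092) × (1+i) = 25.397836; FV = 9275 × 25.397836 = 235,564.9296
(Beginning-of-period payments → annuity-due factor ×(1+i).)

CHF 235,565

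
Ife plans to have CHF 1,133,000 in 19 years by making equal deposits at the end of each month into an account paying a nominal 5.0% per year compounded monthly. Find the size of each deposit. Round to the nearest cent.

With 12 periods per year: i = 0.00416667, n = 228.
PMT = 1.133e+06 / ( [(1+0.00416667)^228 − 1] / 0.00416667 ) = 1.133e+06 / 379.346715 = 2,986.7136

CHF 2,986.71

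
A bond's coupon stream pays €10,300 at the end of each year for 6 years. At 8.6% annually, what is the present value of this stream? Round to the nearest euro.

€46,761

PV = PMT · [1 − (1+i)^(−n)] / i = 10300 · 4.539925 = 46,761.2287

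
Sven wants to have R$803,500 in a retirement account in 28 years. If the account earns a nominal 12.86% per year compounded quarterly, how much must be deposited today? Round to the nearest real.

Periodic rate i = 0.1286/4 = 0.03215; n = 28 × 4 = 112 periods.
PV = FV·(1+i)^(−n) = 803,500 × 0.028894 = 23,216.1600

R$23,216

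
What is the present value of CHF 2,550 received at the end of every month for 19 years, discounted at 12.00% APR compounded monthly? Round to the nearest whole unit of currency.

i = 0.12/12 = 0.01 per month; n = 19·12 = 228.
Annuity factor a(228|0.01) = 89.655089; PV = 2550 × 89.655089 = 228,620.4758

CHF 228,620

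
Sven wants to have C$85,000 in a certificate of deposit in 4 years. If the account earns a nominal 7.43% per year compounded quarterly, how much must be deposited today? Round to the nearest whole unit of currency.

With 4 periods per year: i = 0.018575, n = 16.
PV = FV·(1+i)^(−n) = 85,000 × 0.744924 = 63,318.5155

C$63,319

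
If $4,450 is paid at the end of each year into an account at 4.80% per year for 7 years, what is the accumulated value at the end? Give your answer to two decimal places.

FV = 4450 × [(1+0.048)^7 − 1] / 0.048 = 4450 × 8.092624 = 36,012.1768

$36,012.18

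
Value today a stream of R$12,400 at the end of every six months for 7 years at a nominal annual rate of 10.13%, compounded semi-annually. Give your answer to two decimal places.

i = 0.1013/2 = 0.05065 per half-year; n = 7·2 = 14.
Annuity factor a(14|0.05065) = 9.857632; PV = 12400 × 9.857632 = 122,234.6333

R$122,234.63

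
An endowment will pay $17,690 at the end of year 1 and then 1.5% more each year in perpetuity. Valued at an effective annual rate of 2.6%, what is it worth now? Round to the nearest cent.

$1,608,181.82

PV = D₁/(r − g) = 17690/(0.026 − 0.015) = 1,608,181.8182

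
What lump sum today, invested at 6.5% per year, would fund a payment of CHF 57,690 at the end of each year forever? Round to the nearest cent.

CHF 887,538.46

PV = C/r = 57690/0.065 = 887,538.4615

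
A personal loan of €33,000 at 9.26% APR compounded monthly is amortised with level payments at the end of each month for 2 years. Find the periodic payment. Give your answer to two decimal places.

i = 0.0926/12 = 0.00771667 per month; n = 2·12 = 24.
PMT = 33000 / ( [1 − (1+0.00771667)^(−24)] / 0.00771667 ) = 33000 / 21.832094 = 1,511.5362

€1,511.54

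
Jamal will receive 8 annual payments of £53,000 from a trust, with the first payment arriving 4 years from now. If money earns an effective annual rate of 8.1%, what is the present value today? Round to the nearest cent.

£240,196.29

PV at t=3 (ordinary 8-year annuity): 53000 × a(8|0.081) = 53000 × 5.724895 = 303,419.4275
Discount back 3 years: 303,419.4275 × (1+0.081)^(−3) = 303,419.4275 × 0.791631 = 240,196.2942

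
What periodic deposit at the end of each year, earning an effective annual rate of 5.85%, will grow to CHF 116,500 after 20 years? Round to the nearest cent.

CHF 3,218.42

FV-annuity factor = 36.197905; PMT = 116500 / 36.197905 = 3,218.4183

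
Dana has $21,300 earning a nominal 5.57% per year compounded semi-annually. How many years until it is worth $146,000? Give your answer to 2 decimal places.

Periodic rate i = 0.0557/2 = 0.02785.
(1+i)^n = 146000/21300 = 6.85446, so n = ln 6.85446 / ln 1.02785 = 70.0747 half-years
= 70.0747/2 years

35.04 years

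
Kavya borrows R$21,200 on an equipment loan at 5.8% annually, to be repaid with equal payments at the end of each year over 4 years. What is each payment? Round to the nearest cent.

PMT = 21200 / ( [1 − (1+0.058)^(−4)] / 0.058 ) = 21200 / 3.481034 = 6,090.1447

R$6,090.14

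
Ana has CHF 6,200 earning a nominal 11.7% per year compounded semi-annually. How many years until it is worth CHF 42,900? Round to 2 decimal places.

17.01 years

Periodic rate i = 0.117/2 = 0.0585.
n = ln(42900/6200) / ln(1+0.0585) = ln(6.91935) / 0.056853 = 34.0233 half-years
= 34.0233/2 years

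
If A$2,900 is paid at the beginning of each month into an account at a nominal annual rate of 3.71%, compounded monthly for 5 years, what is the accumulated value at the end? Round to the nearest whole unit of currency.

A$191,451

Periodic rate i = 0.0371/12 = 0.00309167; n = 5 × 12 = 60 periods.
FV = 2900 × [(1+0.00309167)^60 − 1] / 0.00309167 × (1+i) = 2900 × 66.017738 = 191,451.4404
(annuity-due: payments at period start, so ×(1+i).)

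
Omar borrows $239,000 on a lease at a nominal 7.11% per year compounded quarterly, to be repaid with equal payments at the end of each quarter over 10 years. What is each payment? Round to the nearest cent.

$8,399.51

Periodic rate i = 0.0711/4 = 0.017775; n = 10 × 4 = 40 periods.
PMT = 239000 / ( [1 − (1+0.017775)^(−40)] / 0.017775 ) = 239000 / 28.454025 = 8,399.5146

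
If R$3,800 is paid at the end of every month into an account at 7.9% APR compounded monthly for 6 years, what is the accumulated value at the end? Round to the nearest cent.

R$348,588.03

i = 0.079/12 = 0.00658333 per month; n = 6·12 = 72.
FV = PMT · [(1+i)^n − 1] / i = 3800 · 91.733692 = 348,588.0306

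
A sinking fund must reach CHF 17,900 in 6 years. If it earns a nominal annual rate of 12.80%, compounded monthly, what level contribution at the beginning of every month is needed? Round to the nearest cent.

CHF 164.75

With 12 periods per year: i = 0.0106667, n = 72.
FV-annuity factor × (1+i) = 108.650052; PMT = 17900 / 108.650052 = 164.7491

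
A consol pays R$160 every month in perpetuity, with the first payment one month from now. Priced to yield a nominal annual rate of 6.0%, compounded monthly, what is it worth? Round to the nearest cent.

R$32,000.00

Periodic rate i = 0.06/12 = 0.005.
PV = PMT / i = 160 / 0.005 = 32,000.0000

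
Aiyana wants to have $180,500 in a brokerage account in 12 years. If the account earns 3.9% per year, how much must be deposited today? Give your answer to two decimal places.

$114,048.78

Discount factor = (1+0.039)^(−12) = 0.631849; PV = 180,500 × 0.631849 = 114,048.7778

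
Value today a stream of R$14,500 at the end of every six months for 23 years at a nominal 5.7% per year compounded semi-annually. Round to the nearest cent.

R$369,094.73

Periodic rate i = 0.057/2 = 0.0285; n = 23 × 2 = 46 periods.
PV = PMT · [1 − (1+i)^(−n)] / i = 14500 · 25.454809 = 369,094.7284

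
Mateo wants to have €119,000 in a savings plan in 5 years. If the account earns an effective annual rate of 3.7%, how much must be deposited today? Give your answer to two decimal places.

€99,232.33

PV = FV·(1+i)^(−n) = 119,000 × 0.833885 = 99,232.3279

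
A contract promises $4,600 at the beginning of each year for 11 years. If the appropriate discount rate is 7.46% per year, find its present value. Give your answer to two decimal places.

$36,232.52

PV = PMT · [1 − (1+i)^(−n)] / i × (1+i) = 4600 · 7.876635 = 36,232.5227
(Beginning-of-period payments → annuity-due factor ×(1+i).)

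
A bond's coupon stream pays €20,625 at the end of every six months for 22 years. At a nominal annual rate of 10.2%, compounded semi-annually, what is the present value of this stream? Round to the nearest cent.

Periodic rate i = 0.102/2 = 0.051; n = 22 × 2 = 44 periods.
PV = PMT · [1 − (1+i)^(−n)] / i = 20625 · 17.410437 = 359,090.2646

€359,090.26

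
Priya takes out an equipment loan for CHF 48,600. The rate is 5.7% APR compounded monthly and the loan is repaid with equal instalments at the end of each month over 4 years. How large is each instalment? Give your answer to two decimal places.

With 12 periods per year: i = 0.00475, n = 48.
PMT = 48600 / ( [1 − (1+0.00475)^(−48)] / 0.00475 ) = 48600 / 42.830712 = 1,134.6998

CHF 1,134.70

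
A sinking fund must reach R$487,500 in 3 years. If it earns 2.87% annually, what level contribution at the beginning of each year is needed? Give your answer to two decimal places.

R$153,518.24

PMT = 487500 / ( [(1+0.0287)^3 − 1] / 0.0287 × (1+i) ) = 487500 / 3.175518 = 153,518.2413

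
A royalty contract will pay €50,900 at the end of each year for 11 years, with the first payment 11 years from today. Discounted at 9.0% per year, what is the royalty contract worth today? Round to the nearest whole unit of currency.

€146,316

Value one period before first payment (t=10): 50900 × [1 − (1+0.09)^(−11)] / 0.09 = 50900 × 6.805191 = 346,384.1991
PV₀ = 346,384.1991 / (1+0.09)^10 = 346,384.1991 / 2.367364 = 146,316.4290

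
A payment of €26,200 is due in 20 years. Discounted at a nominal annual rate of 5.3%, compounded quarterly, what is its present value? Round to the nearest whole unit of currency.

i = 0.053/4 = 0.01325 per quarter; n = 20·4 = 80.
Discount factor = (1+0.01325)^(−80) = 0.348876; PV = 26,200 × 0.348876 = 9,140.5494

€9,141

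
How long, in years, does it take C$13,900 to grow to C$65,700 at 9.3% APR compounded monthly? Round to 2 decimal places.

16.77 years

Periodic rate i = 0.093/12 = 0.00775.
(1+i)^n = 65700/13900 = 4.72662, so n = ln 4.72662 / ln 1.00775 = 201.1898 months
= 201.1898/12 years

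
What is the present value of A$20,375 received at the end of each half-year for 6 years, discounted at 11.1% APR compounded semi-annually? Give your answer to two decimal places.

A$175,115.10

Periodic rate i = 0.111/2 = 0.0555; n = 6 × 2 = 12 periods.
PV = PMT · [1 − (1+i)^(−n)] / i = 20375 · 8.594606 = 175,115.1039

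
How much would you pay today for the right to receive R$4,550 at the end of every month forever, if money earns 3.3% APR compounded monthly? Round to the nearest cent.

Periodic rate i = 0.033/12 = 0.00275.
PV = C/r = 4550/0.00275 = 1,654,545.4545

R$1,654,545.45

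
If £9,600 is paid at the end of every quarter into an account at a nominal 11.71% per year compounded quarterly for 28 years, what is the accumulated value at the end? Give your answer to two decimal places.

£7,976,199.74

Periodic rate i = 0.1171/4 = 0.029275; n = 28 × 4 = 112 periods.
FV = PMT · [(1+i)^n − 1] / i = 9600 · 830.854140 = 7,976,199.7422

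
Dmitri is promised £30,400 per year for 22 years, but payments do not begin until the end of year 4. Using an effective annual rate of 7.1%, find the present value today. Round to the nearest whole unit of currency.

£271,467

PV at t=3 (ordinary 22-year annuity): 30400 × a(22|0.071) = 30400 × 10.970115 = 333,491.4934
Discount back 3 years: 333,491.4934 × (1+0.071)^(−3) = 333,491.4934 × 0.814013 = 271,466.5653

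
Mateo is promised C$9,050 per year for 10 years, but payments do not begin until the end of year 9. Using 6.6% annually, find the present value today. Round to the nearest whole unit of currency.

C$38,835

PV at t=8 (ordinary 10-year annuity): 9050 × a(10|0.066) = 9050 × 7.155308 = 64,755.5406
Discount back 8 years: 64,755.5406 × (1+0.066)^(−8) = 64,755.5406 × 0.599711 = 38,834.6411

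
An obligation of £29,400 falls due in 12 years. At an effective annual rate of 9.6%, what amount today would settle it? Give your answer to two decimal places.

£9,786.35

PV = 29,400 / (1 + 0.096)^12 = 29,400 / 3.004185 = 9,786.3486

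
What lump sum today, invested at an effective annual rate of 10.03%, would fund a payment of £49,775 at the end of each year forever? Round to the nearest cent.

PV = PMT / i = 49775 / 0.1003 = 496,261.2164

£496,261.22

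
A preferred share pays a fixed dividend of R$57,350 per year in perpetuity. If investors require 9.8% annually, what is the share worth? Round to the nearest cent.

R$585,204.08

PV = PMT / i = 57350 / 0.098 = 585,204.0816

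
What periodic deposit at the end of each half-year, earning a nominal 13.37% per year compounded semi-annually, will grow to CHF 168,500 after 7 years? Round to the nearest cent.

With 2 periods per year: i = 0.06685, n = 14.
PMT = 168500 / ( [(1+0.06685)^14 − 1] / 0.06685 ) = 168500 / 22.053401 = 7,640.5450

CHF 7,640.54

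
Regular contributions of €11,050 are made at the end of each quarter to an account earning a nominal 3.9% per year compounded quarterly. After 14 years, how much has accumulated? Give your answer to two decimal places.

€818,011.06

With 4 periods per year: i = 0.00975, n = 56.
FV = 11050 × [(1+0.00975)^56 − 1] / 0.00975 = 11050 × 74.028150 = 818,011.0625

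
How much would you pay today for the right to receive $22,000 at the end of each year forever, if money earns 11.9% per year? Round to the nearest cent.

$184,873.95

PV = PMT / i = 22000 / 0.119 = 184,873.9496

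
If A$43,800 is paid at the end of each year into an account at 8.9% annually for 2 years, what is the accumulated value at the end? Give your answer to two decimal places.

FV = PMT · [(1+i)^n − 1] / i = 43800 · 2.089000 = 91,498.2000

A$91,498.20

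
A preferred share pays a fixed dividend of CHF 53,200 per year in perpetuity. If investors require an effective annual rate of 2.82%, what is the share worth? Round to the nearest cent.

CHF 1,886,524.82

PV = PMT / i = 53200 / 0.0282 = 1,886,524.8227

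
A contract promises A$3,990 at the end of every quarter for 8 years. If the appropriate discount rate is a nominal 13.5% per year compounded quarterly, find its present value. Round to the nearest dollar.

A$77,352

Periodic rate i = 0.135/4 = 0.03375; n = 8 × 4 = 32 periods.
Annuity factor a(32|0.03375) = 19.386575; PV = 3990 × 19.386575 = 77,352.4331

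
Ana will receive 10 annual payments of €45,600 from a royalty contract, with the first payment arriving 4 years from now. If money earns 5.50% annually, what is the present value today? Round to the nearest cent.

€292,713.02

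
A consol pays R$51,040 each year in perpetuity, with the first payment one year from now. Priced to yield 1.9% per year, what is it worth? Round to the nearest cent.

PV = PMT / i = 51040 / 0.019 = 2,686,315.7895

R$2,686,315.79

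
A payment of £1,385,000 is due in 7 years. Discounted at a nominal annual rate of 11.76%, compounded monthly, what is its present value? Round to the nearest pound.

Periodic rate i = 0.1176/12 = 0.0098; n = 7 × 12 = 84 periods.
Discount factor = (1+0.0098)^(−84) = 0.440787; PV = 1,385,000 × 0.440787 = 610,490.6252

£610,491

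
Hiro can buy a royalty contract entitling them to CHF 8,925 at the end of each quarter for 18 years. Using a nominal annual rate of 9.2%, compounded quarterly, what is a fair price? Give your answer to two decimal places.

CHF 312,562.98

Periodic rate i = 0.092/4 = 0.023; n = 18 × 4 = 72 periods.
PV = PMT · [1 − (1+i)^(−n)] / i = 8925 · 35.021062 = 312,562.9795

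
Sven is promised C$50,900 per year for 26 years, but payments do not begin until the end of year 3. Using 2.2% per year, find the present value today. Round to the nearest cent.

PV at t=2 (ordinary 26-year annuity): 50900 × a(26|0.022) = 50900 × 19.640621 = 999,707.6280
Discount back 2 years: 999,707.6280 × (1+0.022)^(−2) = 999,707.6280 × 0.957411 = 957,130.6291

C$957,130.63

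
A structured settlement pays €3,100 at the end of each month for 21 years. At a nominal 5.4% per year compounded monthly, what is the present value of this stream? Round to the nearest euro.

€466,679

With 12 periods per year: i = 0.0045, n = 252.
PV = 3100 × [1 − (1+0.0045)^(−252)] / 0.0045 = 3100 × 150.541507 = 466,678.6702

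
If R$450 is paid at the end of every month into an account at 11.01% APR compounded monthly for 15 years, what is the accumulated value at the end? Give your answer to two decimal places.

R$204,801.50

Periodic rate i = 0.1101/12 = 0.009175; n = 15 × 12 = 180 periods.
FV = PMT · [(1+i)^n − 1] / i = 450 · 455.114443 = 204,801.4994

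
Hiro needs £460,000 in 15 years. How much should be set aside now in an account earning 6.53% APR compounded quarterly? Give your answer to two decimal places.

i = 0.0653/4 = 0.016325 per quarter; n = 15·4 = 60.
PV = FV·(1+i)^(−n) = 460,000 × 0.378480 = 174,101.0183

£174,101.02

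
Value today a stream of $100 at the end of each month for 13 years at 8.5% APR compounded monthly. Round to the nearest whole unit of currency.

i = 0.085/12 = 0.00708333 per month; n = 13·12 = 156.
PV = 100 × [1 − (1+0.00708333)^(−156)] / 0.00708333 = 100 × 94.234798 = 9,423.4798

$9,423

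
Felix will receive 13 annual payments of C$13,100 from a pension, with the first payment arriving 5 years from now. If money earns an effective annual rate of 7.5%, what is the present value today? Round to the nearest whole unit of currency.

C$79,709

Value one period before first payment (t=4): 13100 × [1 − (1+0.075)^(−13)] / 0.075 = 13100 × 8.125840 = 106,448.5073
Discount back 4 years: 106,448.5073 × (1+0.075)^(−4) = 106,448.5073 × 0.748801 = 79,708.6987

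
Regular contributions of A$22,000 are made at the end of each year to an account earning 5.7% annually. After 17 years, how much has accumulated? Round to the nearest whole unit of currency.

A$604,462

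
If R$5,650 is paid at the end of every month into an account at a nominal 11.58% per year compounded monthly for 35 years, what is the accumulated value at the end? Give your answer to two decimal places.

R$32,472,614.06

Periodic rate i = 0.1158/12 = 0.00965; n = 35 × 12 = 420 periods.
FV = 5650 × [(1+0.00965)^420 − 1] / 0.00965 = 5650 × 5747.365321 = 32,472,614.0617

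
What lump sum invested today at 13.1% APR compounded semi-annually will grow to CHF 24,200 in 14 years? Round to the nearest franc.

CHF 4,096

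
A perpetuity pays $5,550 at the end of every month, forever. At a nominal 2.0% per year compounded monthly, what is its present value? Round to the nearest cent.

$3,330,000.00

Periodic rate i = 0.02/12 = 0.00166667.
PV = PMT / i = 5550 / 0.00166667 = 3,330,000.0000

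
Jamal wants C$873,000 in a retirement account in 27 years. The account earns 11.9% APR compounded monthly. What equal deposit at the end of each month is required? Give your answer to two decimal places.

C$368.97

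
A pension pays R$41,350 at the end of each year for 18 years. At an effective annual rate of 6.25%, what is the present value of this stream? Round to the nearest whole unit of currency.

Annuity factor a(18|0.0625) = 10.627220; PV = 41350 × 10.627220 = 439,435.5328

R$439,436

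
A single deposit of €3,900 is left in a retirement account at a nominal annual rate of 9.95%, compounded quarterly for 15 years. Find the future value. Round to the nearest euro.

€17,034

With 4 periods per year: i = 0.024875, n = 60.
FV = PV·(1+i)^n = 3,900 × 4.367712 = 17,034.0757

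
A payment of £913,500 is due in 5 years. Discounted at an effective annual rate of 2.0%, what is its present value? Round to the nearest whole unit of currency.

£827,385

Discount factor = (1+0.02)^(−5) = 0.905731; PV = 913,500 × 0.905731 = 827,385.0948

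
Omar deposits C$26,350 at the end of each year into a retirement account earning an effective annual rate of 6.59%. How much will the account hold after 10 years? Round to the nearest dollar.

C$357,089

Accumulation factor s(10|0.0659) = 13.551761; FV = 26350 × 13.551761 = 357,088.9062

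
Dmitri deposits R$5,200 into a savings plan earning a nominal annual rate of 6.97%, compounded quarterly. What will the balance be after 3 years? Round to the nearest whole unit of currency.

R$6,398

i = 0.0697/4 = 0.017425 per quarter; n = 3·4 = 12.
5,200 × (1+0.017425)^12 = 5,200 × 1.230351 = 6,397.8227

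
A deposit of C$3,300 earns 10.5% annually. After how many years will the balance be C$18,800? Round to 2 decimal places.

17.43 years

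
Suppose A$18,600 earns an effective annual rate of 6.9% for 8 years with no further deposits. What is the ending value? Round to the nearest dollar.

FV = 18,600 × (1 + 0.069)^8 = 31,720.1028

A$31,720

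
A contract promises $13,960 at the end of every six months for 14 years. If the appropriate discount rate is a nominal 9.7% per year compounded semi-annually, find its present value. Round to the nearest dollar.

$211,411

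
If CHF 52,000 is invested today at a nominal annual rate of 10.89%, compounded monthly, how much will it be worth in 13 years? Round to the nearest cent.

CHF 212,843.80

Periodic rate i = 0.1089/12 = 0.009075; n = 13 × 12 = 156 periods.
52,000 × (1+0.009075)^156 = 52,000 × 4.093150 = 212,843.8037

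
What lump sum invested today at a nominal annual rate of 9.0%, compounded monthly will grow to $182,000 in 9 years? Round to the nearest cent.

Periodic rate i = 0.09/12 = 0.0075; n = 9 × 12 = 108 periods.
Discount factor = (1+0.0075)^(−108) = 0.446205; PV = 182,000 × 0.446205 = 81,209.2441

$81,209.24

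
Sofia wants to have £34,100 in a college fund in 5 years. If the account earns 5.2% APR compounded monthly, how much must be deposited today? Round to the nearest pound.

£26,308

With 12 periods per year: i = 0.00433333, n = 60.
PV = 34,100 / (1 + 0.00433333)^60 = 34,100 / 1.296202 = 26,307.6322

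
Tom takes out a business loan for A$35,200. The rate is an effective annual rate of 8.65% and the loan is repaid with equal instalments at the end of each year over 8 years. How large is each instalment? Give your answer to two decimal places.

PMT = 35200 / ( [1 − (1+0.0865)^(−8)] / 0.0865 ) = 35200 / 5.607554 = 6,277.2464

A$6,277.25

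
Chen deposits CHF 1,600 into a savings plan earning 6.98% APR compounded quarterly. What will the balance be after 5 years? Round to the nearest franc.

CHF 2,261

With 4 periods per year: i = 0.01745, n = 20.
1,600 × (1+0.01745)^20 = 1,600 × 1.413388 = 2,261.4214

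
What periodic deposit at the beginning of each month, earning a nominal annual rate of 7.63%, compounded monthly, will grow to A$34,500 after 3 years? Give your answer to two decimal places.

i = 0.0763/12 = 0.00635833 per month; n = 3·12 = 36.
PMT = 34500 / ( [(1+0.00635833)^36 − 1] / 0.00635833 × (1+i) ) = 34500 / 40.566493 = 850.4556

A$850.46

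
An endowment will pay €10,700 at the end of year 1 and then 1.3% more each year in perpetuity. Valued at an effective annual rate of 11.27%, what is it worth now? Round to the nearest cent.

PV = D₁/(r − g) = 10700/(0.1127 − 0.013) = 107,321.9659

€107,321.97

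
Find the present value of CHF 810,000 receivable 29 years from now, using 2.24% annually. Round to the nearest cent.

PV = 810,000 / (1 + 0.0224)^29 = 810,000 / 1.901097 = 426,069.6852

CHF 426,069.69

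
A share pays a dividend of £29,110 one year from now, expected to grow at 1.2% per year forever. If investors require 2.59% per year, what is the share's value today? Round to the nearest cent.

PV = PMT / (i − g) = 29110 / (0.0259 − 0.012) = 29110 / 0.013900 = 2,094,244.6043

£2,094,244.60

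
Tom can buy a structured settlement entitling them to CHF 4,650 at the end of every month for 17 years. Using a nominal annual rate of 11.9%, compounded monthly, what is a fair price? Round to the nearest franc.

Periodic rate i = 0.119/12 = 0.00991667; n = 17 × 12 = 204 periods.
PV = 4650 × [1 − (1+0.00991667)^(−204)] / 0.00991667 = 4650 × 87.369820 = 406,269.6622

CHF 406,270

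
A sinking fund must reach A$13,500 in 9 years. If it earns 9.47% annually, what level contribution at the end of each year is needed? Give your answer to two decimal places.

A$1,016.54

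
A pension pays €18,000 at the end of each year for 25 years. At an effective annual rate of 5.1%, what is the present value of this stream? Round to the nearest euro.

PV = PMT · [1 − (1+i)^(−n)] / i = 18000 · 13.953763 = 251,167.7425

€251,168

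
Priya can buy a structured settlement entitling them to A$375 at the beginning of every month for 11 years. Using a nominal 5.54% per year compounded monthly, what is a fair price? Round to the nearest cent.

A$37,174.81

Periodic rate i = 0.0554/12 = 0.00461667; n = 11 × 12 = 132 periods.
Annuity factor a(132|0.00461667) × (1+i) = 99.132826; PV = 375 × 99.132826 = 37,174.8097
Payments are at the start of each period, so multiply by (1+i).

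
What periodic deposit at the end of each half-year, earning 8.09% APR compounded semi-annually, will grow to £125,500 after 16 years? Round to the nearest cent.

i = 0.0809/2 = 0.04045 per half-year; n = 16·2 = 32.
PMT = 125500 / ( [(1+0.04045)^32 − 1] / 0.04045 ) = 125500 / 63.212832 = 1,985.3564

£1,985.36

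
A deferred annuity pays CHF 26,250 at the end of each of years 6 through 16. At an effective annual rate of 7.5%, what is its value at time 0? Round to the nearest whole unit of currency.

Value one period before first payment (t=5): 26250 × [1 − (1+0.075)^(−11)] / 0.075 = 26250 × 7.315424 = 192,029.8838
PV₀ = 192,029.8838 / (1+0.075)^5 = 192,029.8838 / 1.435629 = 133,760.0732

CHF 133,760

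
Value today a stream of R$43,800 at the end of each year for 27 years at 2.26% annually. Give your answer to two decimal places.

Annuity factor a(27|0.0226) = 20.046678; PV = 43800 × 20.046678 = 878,044.5070

R$878,044.51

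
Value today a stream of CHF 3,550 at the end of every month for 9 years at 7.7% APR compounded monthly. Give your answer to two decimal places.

With 12 periods per year: i = 0.00641667, n = 108.
PV = 3550 × [1 − (1+0.00641667)^(−108)] / 0.00641667 = 3550 × 77.737880 = 275,969.4723

CHF 275,969.47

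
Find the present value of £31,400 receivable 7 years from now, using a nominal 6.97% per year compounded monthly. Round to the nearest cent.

£19,304.14

i = 0.0697/12 = 0.00580833 per month; n = 7·12 = 84.
PV = 31,400 / (1 + 0.00580833)^84 = 31,400 / 1.626594 = 19,304.1360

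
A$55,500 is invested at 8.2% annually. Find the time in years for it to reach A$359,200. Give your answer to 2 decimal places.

(1+i)^n = 359200/55500 = 6.47207, so n = ln 6.47207 / ln 1.082 = 23.6958 years

23.70 years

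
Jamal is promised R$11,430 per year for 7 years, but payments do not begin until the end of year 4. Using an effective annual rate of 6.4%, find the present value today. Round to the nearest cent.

PV at t=3 (ordinary 7-year annuity): 11430 × a(7|0.064) = 11430 × 5.503879 = 62,909.3334
PV₀ = 62,909.3334 / (1+0.064)^3 = 62,909.3334 / 1.204550 = 52,226.4131

R$52,226.41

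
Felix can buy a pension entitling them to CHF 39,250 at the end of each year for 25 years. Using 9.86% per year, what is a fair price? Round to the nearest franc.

PV = 39250 × [1 − (1+0.0986)^(−25)] / 0.0986 = 39250 × 9.175641 = 360,143.8925

CHF 360,144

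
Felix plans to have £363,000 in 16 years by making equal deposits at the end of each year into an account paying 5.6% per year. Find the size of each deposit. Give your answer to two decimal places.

£14,611.45

FV-annuity factor = 24.843525; PMT = 363000 / 24.843525 = 14,611.4533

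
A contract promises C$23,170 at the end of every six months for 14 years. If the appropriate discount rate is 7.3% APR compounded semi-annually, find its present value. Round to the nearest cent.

With 2 periods per year: i = 0.0365, n = 28.
PV = 23170 × [1 − (1+0.0365)^(−28)] / 0.0365 = 23170 × 17.356501 = 402,150.1279

C$402,150.13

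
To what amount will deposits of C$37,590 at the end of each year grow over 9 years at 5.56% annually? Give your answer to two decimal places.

C$424,172.36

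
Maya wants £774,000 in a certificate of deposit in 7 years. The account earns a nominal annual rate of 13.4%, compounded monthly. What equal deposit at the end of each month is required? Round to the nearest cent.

i = 0.134/12 = 0.0111667 per month; n = 7·12 = 84.
PMT = 774000 / ( [(1+0.0111667)^84 − 1] / 0.0111667 ) = 774000 / 138.055482 = 5,606.4416

£5,606.44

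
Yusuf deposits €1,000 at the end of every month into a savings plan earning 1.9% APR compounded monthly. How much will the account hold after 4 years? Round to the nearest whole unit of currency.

€49,830

With 12 periods per year: i = 0.00158333, n = 48.
FV = 1000 × [(1+0.00158333)^48 − 1] / 0.00158333 = 1000 × 49.830143 = 49,830.1433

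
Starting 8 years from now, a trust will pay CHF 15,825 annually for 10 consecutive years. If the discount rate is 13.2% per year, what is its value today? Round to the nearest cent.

CHF 35,764.72

Value one period before first payment (t=7): 15825 × [1 − (1+0.132)^(−10)] / 0.132 = 15825 × 5.383146 = 85,188.2776
Discount back 7 years: 85,188.2776 × (1+0.132)^(−7) = 85,188.2776 × 0.419831 = 35,764.7217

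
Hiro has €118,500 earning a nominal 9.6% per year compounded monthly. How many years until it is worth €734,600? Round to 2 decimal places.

19.08 years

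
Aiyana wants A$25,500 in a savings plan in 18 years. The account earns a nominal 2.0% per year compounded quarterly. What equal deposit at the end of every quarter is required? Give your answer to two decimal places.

A$295.11

i = 0.02/4 = 0.005 per quarter; n = 18·4 = 72.
FV-annuity factor = 86.408856; PMT = 25500 / 86.408856 = 295.1086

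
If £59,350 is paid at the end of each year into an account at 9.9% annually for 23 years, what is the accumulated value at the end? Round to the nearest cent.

FV = 59350 × [(1+0.099)^23 − 1] / 0.099 = 59350 × 78.474106 = 4,657,438.2018

£4,657,438.20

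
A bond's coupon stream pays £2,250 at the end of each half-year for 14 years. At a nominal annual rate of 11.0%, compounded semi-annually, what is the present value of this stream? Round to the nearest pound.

Periodic rate i = 0.11/2 = 0.055; n = 14 × 2 = 28 periods.
PV = 2250 × [1 − (1+0.055)^(−28)] / 0.055 = 2250 × 14.121422 = 31,773.1989

£31,773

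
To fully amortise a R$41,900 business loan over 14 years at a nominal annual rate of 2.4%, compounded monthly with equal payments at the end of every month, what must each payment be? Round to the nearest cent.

With 12 periods per year: i = 0.002, n = 168.
PMT = 41900 / ( [1 − (1+0.002)^(−168)] / 0.002 ) = 41900 / 142.568530 = 293.8938

R$293.89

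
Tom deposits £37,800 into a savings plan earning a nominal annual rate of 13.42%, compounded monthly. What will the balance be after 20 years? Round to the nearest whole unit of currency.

i = 0.1342/12 = 0.0111833 per month; n = 20·12 = 240.
FV = 37,800 × (1 + 0.0111833)^240 = 545,341.4064

£545,341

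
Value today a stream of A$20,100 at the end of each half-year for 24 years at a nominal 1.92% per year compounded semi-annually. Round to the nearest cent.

With 2 periods per year: i = 0.0096, n = 48.
Annuity factor a(48|0.0096) = 38.315973; PV = 20100 × 38.315973 = 770,151.0524

A$770,151.05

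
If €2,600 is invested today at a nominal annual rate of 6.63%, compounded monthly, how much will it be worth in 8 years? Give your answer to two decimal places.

Periodic rate i = 0.0663/12 = 0.005525; n = 8 × 12 = 96 periods.
FV = PV·(1+i)^n = 2,600 × 1.697133 = 4,412.5449

€4,412.54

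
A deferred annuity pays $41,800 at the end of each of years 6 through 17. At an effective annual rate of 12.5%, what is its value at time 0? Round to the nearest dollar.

Value one period before first payment (t=5): 41800 × [1 − (1+0.125)^(−12)] / 0.125 = 41800 × 6.053476 = 253,035.3053
Discount back 5 years: 253,035.3053 × (1+0.125)^(−5) = 253,035.3053 × 0.554929 = 140,416.6181

$140,417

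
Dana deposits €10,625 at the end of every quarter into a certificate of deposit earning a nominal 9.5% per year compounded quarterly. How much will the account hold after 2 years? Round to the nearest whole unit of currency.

€92,411

With 4 periods per year: i = 0.02375, n = 8.
FV = PMT · [(1+i)^n − 1] / i = 10625 · 8.697543 = 92,411.3974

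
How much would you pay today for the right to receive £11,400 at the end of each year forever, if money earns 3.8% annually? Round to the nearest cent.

PV = C/r = 11400/0.038 = 300,000.0000

£300,000.00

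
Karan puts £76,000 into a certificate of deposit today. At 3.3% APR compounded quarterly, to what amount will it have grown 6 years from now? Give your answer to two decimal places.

i = 0.033/4 = 0.00825 per quarter; n = 6·4 = 24.
FV = PV·(1+i)^n = 76,000 × 1.217973 = 92,565.9214

£92,565.92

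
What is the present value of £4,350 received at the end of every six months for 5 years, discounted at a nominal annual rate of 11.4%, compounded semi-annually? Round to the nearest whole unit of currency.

£32,476

i = 0.114/2 = 0.057 per half-year; n = 5·2 = 10.
PV = PMT · [1 − (1+i)^(−n)] / i = 4350 · 7.465838 = 32,476.3969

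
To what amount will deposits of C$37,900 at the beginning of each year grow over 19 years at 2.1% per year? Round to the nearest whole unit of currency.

C$892,196

Accumulation factor s(19|0.021) × (1+i) = 23.540790; FV = 37900 × 23.540790 = 892,195.9395
(Beginning-of-period payments → annuity-due factor ×(1+i).)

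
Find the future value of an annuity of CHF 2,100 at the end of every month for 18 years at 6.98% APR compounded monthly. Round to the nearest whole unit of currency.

CHF 902,575

Periodic rate i = 0.0698/12 = 0.00581667; n = 18 × 12 = 216 periods.
FV = 2100 × [(1+0.00581667)^216 − 1] / 0.00581667 = 2100 × 429.797688 = 902,575.1441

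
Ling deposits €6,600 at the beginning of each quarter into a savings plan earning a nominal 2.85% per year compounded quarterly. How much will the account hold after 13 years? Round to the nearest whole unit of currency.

€416,600

With 4 periods per year: i = 0.007125, n = 52.
FV = 6600 × [(1+0.007125)^52 − 1] / 0.007125 × (1+i) = 6600 × 63.121240 = 416,600.1840
(annuity-due: payments at period start, so ×(1+i).)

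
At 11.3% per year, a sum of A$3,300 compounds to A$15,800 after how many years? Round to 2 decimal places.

14.63 years

(1+i)^n = 15800/3300 = 4.78788, so n = ln 4.78788 / ln 1.113 = 14.6283 years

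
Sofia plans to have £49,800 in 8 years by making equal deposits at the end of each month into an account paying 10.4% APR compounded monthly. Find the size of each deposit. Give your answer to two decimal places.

With 12 periods per year: i = 0.00866667, n = 96.
PMT = 49800 / ( [(1+0.00866667)^96 − 1] / 0.00866667 ) = 49800 / 148.810101 = 334.6547

£334.65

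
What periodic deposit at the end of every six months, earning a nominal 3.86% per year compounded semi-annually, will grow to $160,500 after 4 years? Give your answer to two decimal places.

$18,746.12

With 2 periods per year: i = 0.0193, n = 8.
PMT = 160500 / ( [(1+0.0193)^8 − 1] / 0.0193 ) = 160500 / 8.561771 = 18,746.1226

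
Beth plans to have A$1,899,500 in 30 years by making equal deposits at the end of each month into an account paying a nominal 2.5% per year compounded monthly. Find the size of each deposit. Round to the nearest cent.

i = 0.025/12 = 0.00208333 per month; n = 30·12 = 360.
FV-annuity factor = 535.367543; PMT = 1.8995e+06 / 535.367543 = 3,548.0298

A$3,548.03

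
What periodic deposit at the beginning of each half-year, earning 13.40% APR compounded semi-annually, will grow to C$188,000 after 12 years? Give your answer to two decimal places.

With 2 periods per year: i = 0.067, n = 24.
PMT = 188000 / ( [(1+0.067)^24 − 1] / 0.067 × (1+i) ) = 188000 / 59.590054 = 3,154.8889

C$3,154.89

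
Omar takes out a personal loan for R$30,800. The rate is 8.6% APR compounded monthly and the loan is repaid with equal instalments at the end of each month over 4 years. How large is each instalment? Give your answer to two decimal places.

R$760.62

i = 0.086/12 = 0.00716667 per month; n = 4·12 = 48.
Annuity-PV factor = 40.493137; PMT = 30800 / 40.493137 = 760.6227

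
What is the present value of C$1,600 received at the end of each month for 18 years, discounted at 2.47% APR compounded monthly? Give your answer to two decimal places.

i = 0.0247/12 = 0.00205833 per month; n = 18·12 = 216.
PV = PMT · [1 − (1+i)^(−n)] / i = 1600 · 174.231420 = 278,770.2726

C$278,770.27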